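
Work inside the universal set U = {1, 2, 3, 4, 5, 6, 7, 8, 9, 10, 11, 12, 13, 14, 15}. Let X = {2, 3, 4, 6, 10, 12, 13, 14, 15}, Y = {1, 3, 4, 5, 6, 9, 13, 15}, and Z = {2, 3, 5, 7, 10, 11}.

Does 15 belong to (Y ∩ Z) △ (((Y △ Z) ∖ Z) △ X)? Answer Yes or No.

15 ∈ Y and 15 ∉ Z, so 15 ∉ Y ∩ Z
15 ∈ Y and 15 ∉ Z, so 15 ∈ Y △ Z
15 ∈ (Y △ Z) and 15 ∉ Z, so 15 ∈ (Y △ Z) ∖ Z
15 ∈ ((Y △ Z) ∖ Z) and 15 ∈ X, so 15 ∉ ((Y △ Z) ∖ Z) △ X
15 ∉ (Y ∩ Z) and 15 ∉ (((Y △ Z) ∖ Z) △ X), so 15 ∉ (Y ∩ Z) △ (((Y △ Z) ∖ Z) △ X)

No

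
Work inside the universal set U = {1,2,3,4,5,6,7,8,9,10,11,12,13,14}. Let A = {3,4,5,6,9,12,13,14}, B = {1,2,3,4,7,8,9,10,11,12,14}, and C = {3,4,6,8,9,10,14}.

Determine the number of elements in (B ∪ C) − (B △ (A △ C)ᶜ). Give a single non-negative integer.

8

B ∪ C = {1,2,3,4,6,7,8,9,10,11,12,14}
A △ C = {5,8,10,12,13}
(A △ C)ᶜ = {1,2,3,4,6,7,9,11,14}
B △ (A △ C)ᶜ = {6,8,10,12}
(B ∪ C) − (B △ (A △ C)ᶜ) = {1,2,3,4,7,9,11,14}
|(B ∪ C) − (B △ (A △ C)ᶜ)| = 8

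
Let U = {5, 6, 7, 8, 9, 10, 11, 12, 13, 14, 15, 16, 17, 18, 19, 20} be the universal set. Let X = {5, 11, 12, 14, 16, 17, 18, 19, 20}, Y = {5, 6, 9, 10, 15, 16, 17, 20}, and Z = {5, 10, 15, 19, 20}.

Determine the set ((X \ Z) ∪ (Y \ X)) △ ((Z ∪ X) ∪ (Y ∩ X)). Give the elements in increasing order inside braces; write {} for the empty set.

X \ Z = {11, 12, 14, 16, 17, 18}
Y \ X = {6, 9, 10, 15}
(X \ Z) ∪ (Y \ X) = {6, 9, 10, 11, 12, 14, 15, 16, 17, 18}
Z ∪ X = {5, 10, 11, 12, 14, 15, 16, 17, 18, 19, 20}
Y ∩ X = {5, 16, 17, 20}
(Z ∪ X) ∪ (Y ∩ X) = {5, 10, 11, 12, 14, 15, 16, 17, 18, 19, 20}
((X \ Z) ∪ (Y \ X)) △ ((Z ∪ X) ∪ (Y ∩ X)) = {5, 6, 9, 19, 20}

{5, 6, 9, 19, 20}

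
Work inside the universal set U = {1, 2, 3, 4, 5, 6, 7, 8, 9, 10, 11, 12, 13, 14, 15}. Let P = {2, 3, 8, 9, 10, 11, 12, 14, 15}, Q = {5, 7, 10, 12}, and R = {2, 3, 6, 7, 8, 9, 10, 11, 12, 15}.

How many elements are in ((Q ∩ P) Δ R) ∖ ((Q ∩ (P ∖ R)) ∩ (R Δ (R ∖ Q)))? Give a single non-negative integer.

8

Q ∩ P = {10, 12}
(Q ∩ P) Δ R = {2, 3, 6, 7, 8, 9, 11, 15}
P ∖ R = {14}
Q ∩ (P ∖ R) = {}
R ∖ Q = {2, 3, 6, 8, 9, 11, 15}
R Δ (R ∖ Q) = {7, 10, 12}
(Q ∩ (P ∖ R)) ∩ (R Δ (R ∖ Q)) = {}
((Q ∩ P) Δ R) ∖ ((Q ∩ (P ∖ R)) ∩ (R Δ (R ∖ Q))) = {2, 3, 6, 7, 8, 9, 11, 15}
|((Q ∩ P) Δ R) ∖ ((Q ∩ (P ∖ R)) ∩ (R Δ (R ∖ Q)))| = 8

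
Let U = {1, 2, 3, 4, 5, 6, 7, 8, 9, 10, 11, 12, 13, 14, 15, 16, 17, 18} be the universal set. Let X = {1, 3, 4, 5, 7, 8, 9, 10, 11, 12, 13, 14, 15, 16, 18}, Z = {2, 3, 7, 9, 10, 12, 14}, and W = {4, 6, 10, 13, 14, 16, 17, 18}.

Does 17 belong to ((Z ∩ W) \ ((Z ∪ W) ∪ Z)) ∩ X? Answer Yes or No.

17 ∉ Z and 17 ∈ W, so 17 ∉ Z ∩ W
17 ∉ Z and 17 ∈ W, so 17 ∈ Z ∪ W
17 ∈ (Z ∪ W) and 17 ∉ Z, so 17 ∈ (Z ∪ W) ∪ Z
17 ∉ (Z ∩ W) and 17 ∈ ((Z ∪ W) ∪ Z), so 17 ∉ (Z ∩ W) \ ((Z ∪ W) ∪ Z)
17 ∉ ((Z ∩ W) \ ((Z ∪ W) ∪ Z)) and 17 ∉ X, so 17 ∉ ((Z ∩ W) \ ((Z ∪ W) ∪ Z)) ∩ X

No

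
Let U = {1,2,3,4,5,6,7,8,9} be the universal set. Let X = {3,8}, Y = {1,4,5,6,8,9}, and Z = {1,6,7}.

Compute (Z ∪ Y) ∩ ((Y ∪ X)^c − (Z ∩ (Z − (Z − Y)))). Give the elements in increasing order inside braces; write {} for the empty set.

Z ∪ Y = {1,4,5,6,7,8,9}
Y ∪ X = {1,3,4,5,6,8,9}
(Y ∪ X)^c = {2,7}
Z − Y = {7}
Z − (Z − Y) = {1,6}
Z ∩ (Z − (Z − Y)) = {1,6}
(Y ∪ X)^c − (Z ∩ (Z − (Z − Y))) = {2,7}
(Z ∪ Y) ∩ ((Y ∪ X)^c − (Z ∩ (Z − (Z − Y)))) = {7}

{7}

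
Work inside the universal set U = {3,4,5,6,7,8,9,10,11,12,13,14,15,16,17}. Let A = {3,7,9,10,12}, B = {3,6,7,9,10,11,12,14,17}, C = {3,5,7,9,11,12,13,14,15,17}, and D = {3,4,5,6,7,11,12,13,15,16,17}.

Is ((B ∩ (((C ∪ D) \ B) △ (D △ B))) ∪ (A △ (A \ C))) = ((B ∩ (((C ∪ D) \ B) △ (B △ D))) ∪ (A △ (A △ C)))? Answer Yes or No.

C ∪ D = {3,4,5,6,7,9,11,12,13,14,15,16,17}
(C ∪ D) \ B = {4,5,13,15,16}
D △ B = {4,5,9,10,13,14,15,16}
((C ∪ D) \ B) △ (D △ B) = {9,10,14}
B ∩ (((C ∪ D) \ B) △ (D △ B)) = {9,10,14}
A \ C = {10}
A △ (A \ C) = {3,7,9,12}
(B ∩ (((C ∪ D) \ B) △ (D △ B))) ∪ (A △ (A \ C)) = {3,7,9,10,12,14}
B △ D = {4,5,9,10,13,14,15,16}
((C ∪ D) \ B) △ (B △ D) = {9,10,14}
B ∩ (((C ∪ D) \ B) △ (B △ D)) = {9,10,14}
A △ C = {5,10,11,13,14,15,17}
A △ (A △ C) = {3,5,7,9,11,12,13,14,15,17}
(B ∩ (((C ∪ D) \ B) △ (B △ D))) ∪ (A △ (A △ C)) = {3,5,7,9,10,11,12,13,14,15,17}
5 ∈ (B ∩ (((C ∪ D) \ B) △ (B △ D))) ∪ (A △ (A △ C)) but 5 ∉ (B ∩ (((C ∪ D) \ B) △ (D △ B))) ∪ (A △ (A \ C)), so they differ.

No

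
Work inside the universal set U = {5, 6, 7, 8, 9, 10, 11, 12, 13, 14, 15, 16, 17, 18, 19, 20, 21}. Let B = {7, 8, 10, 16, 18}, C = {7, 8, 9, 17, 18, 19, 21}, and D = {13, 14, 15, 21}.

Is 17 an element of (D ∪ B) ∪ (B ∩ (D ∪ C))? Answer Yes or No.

No

17 ∉ D and 17 ∉ B, so 17 ∉ D ∪ B
17 ∉ D and 17 ∈ C, so 17 ∈ D ∪ C
17 ∉ B and 17 ∈ (D ∪ C), so 17 ∉ B ∩ (D ∪ C)
17 ∉ (D ∪ B) and 17 ∉ (B ∩ (D ∪ C)), so 17 ∉ (D ∪ B) ∪ (B ∩ (D ∪ C))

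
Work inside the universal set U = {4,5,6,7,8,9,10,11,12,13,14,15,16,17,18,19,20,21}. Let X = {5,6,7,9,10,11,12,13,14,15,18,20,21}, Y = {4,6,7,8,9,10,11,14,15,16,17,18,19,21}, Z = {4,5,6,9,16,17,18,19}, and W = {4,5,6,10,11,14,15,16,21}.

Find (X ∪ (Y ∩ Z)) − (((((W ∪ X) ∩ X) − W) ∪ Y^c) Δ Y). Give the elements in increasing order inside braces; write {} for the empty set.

{7,9,18}

Y ∩ Z = {4,6,9,16,17,18,19}
X ∪ (Y ∩ Z) = {4,5,6,7,9,10,11,12,13,14,15,16,17,18,19,20,21}
W ∪ X = {4,5,6,7,9,10,11,12,13,14,15,16,18,20,21}
(W ∪ X) ∩ X = {5,6,7,9,10,11,12,13,14,15,18,20,21}
((W ∪ X) ∩ X) − W = {7,9,12,13,18,20}
Y^c = {5,12,13,20}
(((W ∪ X) ∩ X) − W) ∪ Y^c = {5,7,9,12,13,18,20}
((((W ∪ X) ∩ X) − W) ∪ Y^c) Δ Y = {4,5,6,8,10,11,12,13,14,15,16,17,19,20,21}
(X ∪ (Y ∩ Z)) − (((((W ∪ X) ∩ X) − W) ∪ Y^c) Δ Y) = {7,9,18}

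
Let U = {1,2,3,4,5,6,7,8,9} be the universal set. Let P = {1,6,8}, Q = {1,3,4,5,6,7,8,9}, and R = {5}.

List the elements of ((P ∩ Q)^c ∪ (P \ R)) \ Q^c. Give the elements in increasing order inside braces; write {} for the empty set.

{1,3,4,5,6,7,8,9}

P ∩ Q = {1,6,8}
(P ∩ Q)^c = {2,3,4,5,7,9}
P \ R = {1,6,8}
(P ∩ Q)^c ∪ (P \ R) = {1,2,3,4,5,6,7,8,9}
Q^c = {2}
((P ∩ Q)^c ∪ (P \ R)) \ Q^c = {1,3,4,5,6,7,8,9}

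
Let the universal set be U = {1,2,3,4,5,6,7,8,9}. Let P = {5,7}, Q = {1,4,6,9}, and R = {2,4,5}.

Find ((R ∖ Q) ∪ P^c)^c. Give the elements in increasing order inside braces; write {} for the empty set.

{7}

R ∖ Q = {2,5}
P^c = {1,2,3,4,6,8,9}
(R ∖ Q) ∪ P^c = {1,2,3,4,5,6,8,9}
((R ∖ Q) ∪ P^c)^c = {7}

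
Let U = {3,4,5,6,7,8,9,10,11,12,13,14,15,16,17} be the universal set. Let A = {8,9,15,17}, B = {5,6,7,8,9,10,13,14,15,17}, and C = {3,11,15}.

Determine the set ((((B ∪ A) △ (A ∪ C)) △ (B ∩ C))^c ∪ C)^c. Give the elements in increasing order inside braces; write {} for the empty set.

{5,6,7,10,13,14}

B ∪ A = {5,6,7,8,9,10,13,14,15,17}
A ∪ C = {3,8,9,11,15,17}
(B ∪ A) △ (A ∪ C) = {3,5,6,7,10,11,13,14}
B ∩ C = {15}
((B ∪ A) △ (A ∪ C)) △ (B ∩ C) = {3,5,6,7,10,11,13,14,15}
(((B ∪ A) △ (A ∪ C)) △ (B ∩ C))^c = {4,8,9,12,16,17}
(((B ∪ A) △ (A ∪ C)) △ (B ∩ C))^c ∪ C = {3,4,8,9,11,12,15,16,17}
((((B ∪ A) △ (A ∪ C)) △ (B ∩ C))^c ∪ C)^c = {5,6,7,10,13,14}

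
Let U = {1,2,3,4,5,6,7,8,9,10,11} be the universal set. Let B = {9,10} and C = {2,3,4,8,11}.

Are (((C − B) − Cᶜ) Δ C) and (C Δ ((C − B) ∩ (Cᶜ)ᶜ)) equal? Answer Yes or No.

C − B = {2,3,4,8,11}
Cᶜ = {1,5,6,7,9,10}
(C − B) − Cᶜ = {2,3,4,8,11}
((C − B) − Cᶜ) Δ C = {}
(Cᶜ)ᶜ = {2,3,4,8,11}
(C − B) ∩ (Cᶜ)ᶜ = {2,3,4,8,11}
C Δ ((C − B) ∩ (Cᶜ)ᶜ) = {}
Both equal {}, so ((C − B) − Cᶜ) Δ C = C Δ ((C − B) ∩ (Cᶜ)ᶜ).

Yes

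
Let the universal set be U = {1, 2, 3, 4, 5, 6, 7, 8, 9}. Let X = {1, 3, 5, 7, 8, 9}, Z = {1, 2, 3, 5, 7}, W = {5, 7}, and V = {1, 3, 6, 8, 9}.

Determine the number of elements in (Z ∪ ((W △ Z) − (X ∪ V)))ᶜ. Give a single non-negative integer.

W △ Z = {1, 2, 3}
X ∪ V = {1, 3, 5, 6, 7, 8, 9}
(W △ Z) − (X ∪ V) = {2}
Z ∪ ((W △ Z) − (X ∪ V)) = {1, 2, 3, 5, 7}
(Z ∪ ((W △ Z) − (X ∪ V)))ᶜ = {4, 6, 8, 9}
|(Z ∪ ((W △ Z) − (X ∪ V)))ᶜ| = 4

4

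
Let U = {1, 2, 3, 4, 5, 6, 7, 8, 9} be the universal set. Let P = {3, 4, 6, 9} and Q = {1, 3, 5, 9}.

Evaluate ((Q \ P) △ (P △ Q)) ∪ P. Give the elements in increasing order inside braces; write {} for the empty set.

Q \ P = {1, 5}
P △ Q = {1, 4, 5, 6}
(Q \ P) △ (P △ Q) = {4, 6}
((Q \ P) △ (P △ Q)) ∪ P = {3, 4, 6, 9}

{3, 4, 6, 9}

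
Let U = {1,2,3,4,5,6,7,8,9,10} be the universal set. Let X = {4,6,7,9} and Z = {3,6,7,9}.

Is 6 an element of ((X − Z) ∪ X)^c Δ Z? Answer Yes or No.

Yes

6 ∈ X and 6 ∈ Z, so 6 ∉ X − Z
6 ∉ (X − Z) and 6 ∈ X, so 6 ∈ (X − Z) ∪ X
6 ∉ ((X − Z) ∪ X)^c since 6 ∈ ((X − Z) ∪ X)
6 ∉ ((X − Z) ∪ X)^c and 6 ∈ Z, so 6 ∈ ((X − Z) ∪ X)^c Δ Z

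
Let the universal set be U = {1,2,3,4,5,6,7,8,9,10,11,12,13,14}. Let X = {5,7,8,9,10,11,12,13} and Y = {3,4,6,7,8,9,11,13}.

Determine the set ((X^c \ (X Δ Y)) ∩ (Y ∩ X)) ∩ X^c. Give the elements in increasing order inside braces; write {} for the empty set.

{}

X^c = {1,2,3,4,6,14}
X Δ Y = {3,4,5,6,10,12}
X^c \ (X Δ Y) = {1,2,14}
Y ∩ X = {7,8,9,11,13}
(X^c \ (X Δ Y)) ∩ (Y ∩ X) = {}
((X^c \ (X Δ Y)) ∩ (Y ∩ X)) ∩ X^c = {}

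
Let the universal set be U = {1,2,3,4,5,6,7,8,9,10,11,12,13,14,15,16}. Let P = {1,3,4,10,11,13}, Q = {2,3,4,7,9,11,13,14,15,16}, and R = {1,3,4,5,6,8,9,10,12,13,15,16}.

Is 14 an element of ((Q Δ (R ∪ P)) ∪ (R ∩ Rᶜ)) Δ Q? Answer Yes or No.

No

14 ∉ R and 14 ∉ P, so 14 ∉ R ∪ P
14 ∈ Q and 14 ∉ (R ∪ P), so 14 ∈ Q Δ (R ∪ P)
14 ∉ R, so 14 ∈ Rᶜ
14 ∉ R and 14 ∈ Rᶜ, so 14 ∉ R ∩ Rᶜ
14 ∈ (Q Δ (R ∪ P)) and 14 ∉ (R ∩ Rᶜ), so 14 ∈ (Q Δ (R ∪ P)) ∪ (R ∩ Rᶜ)
14 ∈ ((Q Δ (R ∪ P)) ∪ (R ∩ Rᶜ)) and 14 ∈ Q, so 14 ∉ ((Q Δ (R ∪ P)) ∪ (R ∩ Rᶜ)) Δ Q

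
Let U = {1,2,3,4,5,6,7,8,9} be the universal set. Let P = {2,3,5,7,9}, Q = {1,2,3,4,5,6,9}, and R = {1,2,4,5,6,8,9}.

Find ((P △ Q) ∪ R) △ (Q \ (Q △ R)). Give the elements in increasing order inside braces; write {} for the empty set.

{7,8}

P △ Q = {1,4,6,7}
(P △ Q) ∪ R = {1,2,4,5,6,7,8,9}
Q △ R = {3,8}
Q \ (Q △ R) = {1,2,4,5,6,9}
((P △ Q) ∪ R) △ (Q \ (Q △ R)) = {7,8}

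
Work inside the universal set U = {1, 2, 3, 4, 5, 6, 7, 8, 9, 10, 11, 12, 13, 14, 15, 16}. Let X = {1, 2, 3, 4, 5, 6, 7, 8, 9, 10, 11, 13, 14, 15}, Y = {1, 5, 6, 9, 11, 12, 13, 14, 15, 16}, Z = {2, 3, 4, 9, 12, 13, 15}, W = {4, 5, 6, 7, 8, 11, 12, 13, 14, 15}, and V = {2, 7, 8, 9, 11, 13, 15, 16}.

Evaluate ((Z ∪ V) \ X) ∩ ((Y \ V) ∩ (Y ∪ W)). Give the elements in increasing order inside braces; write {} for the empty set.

{12}

Z ∪ V = {2, 3, 4, 7, 8, 9, 11, 12, 13, 15, 16}
(Z ∪ V) \ X = {12, 16}
Y \ V = {1, 5, 6, 12, 14}
Y ∪ W = {1, 4, 5, 6, 7, 8, 9, 11, 12, 13, 14, 15, 16}
(Y \ V) ∩ (Y ∪ W) = {1, 5, 6, 12, 14}
((Z ∪ V) \ X) ∩ ((Y \ V) ∩ (Y ∪ W)) = {12}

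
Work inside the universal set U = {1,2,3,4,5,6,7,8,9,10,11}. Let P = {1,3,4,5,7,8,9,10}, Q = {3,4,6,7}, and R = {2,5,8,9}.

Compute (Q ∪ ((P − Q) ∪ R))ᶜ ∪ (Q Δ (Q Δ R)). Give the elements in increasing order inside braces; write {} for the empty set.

P − Q = {1,5,8,9,10}
(P − Q) ∪ R = {1,2,5,8,9,10}
Q ∪ ((P − Q) ∪ R) = {1,2,3,4,5,6,7,8,9,10}
(Q ∪ ((P − Q) ∪ R))ᶜ = {11}
Q Δ R = {2,3,4,5,6,7,8,9}
Q Δ (Q Δ R) = {2,5,8,9}
(Q ∪ ((P − Q) ∪ R))ᶜ ∪ (Q Δ (Q Δ R)) = {2,5,8,9,11}

{2,5,8,9,11}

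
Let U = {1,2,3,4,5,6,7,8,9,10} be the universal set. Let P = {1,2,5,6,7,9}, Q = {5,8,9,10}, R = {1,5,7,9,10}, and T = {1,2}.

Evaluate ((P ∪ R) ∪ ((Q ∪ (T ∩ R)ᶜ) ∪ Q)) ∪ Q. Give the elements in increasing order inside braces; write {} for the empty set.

{1,2,3,4,5,6,7,8,9,10}

P ∪ R = {1,2,5,6,7,9,10}
T ∩ R = {1}
(T ∩ R)ᶜ = {2,3,4,5,6,7,8,9,10}
Q ∪ (T ∩ R)ᶜ = {2,3,4,5,6,7,8,9,10}
(Q ∪ (T ∩ R)ᶜ) ∪ Q = {2,3,4,5,6,7,8,9,10}
(P ∪ R) ∪ ((Q ∪ (T ∩ R)ᶜ) ∪ Q) = {1,2,3,4,5,6,7,8,9,10}
((P ∪ R) ∪ ((Q ∪ (T ∩ R)ᶜ) ∪ Q)) ∪ Q = {1,2,3,4,5,6,7,8,9,10}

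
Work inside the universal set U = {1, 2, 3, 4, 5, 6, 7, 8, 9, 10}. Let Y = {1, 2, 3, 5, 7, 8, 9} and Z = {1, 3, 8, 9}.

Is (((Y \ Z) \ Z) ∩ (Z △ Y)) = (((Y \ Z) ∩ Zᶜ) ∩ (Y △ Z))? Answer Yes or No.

Y \ Z = {2, 5, 7}
(Y \ Z) \ Z = {2, 5, 7}
Z △ Y = {2, 5, 7}
((Y \ Z) \ Z) ∩ (Z △ Y) = {2, 5, 7}
Zᶜ = {2, 4, 5, 6, 7, 10}
(Y \ Z) ∩ Zᶜ = {2, 5, 7}
Y △ Z = {2, 5, 7}
((Y \ Z) ∩ Zᶜ) ∩ (Y △ Z) = {2, 5, 7}
Both equal {2, 5, 7}, so ((Y \ Z) \ Z) ∩ (Z △ Y) = ((Y \ Z) ∩ Zᶜ) ∩ (Y △ Z).

Yes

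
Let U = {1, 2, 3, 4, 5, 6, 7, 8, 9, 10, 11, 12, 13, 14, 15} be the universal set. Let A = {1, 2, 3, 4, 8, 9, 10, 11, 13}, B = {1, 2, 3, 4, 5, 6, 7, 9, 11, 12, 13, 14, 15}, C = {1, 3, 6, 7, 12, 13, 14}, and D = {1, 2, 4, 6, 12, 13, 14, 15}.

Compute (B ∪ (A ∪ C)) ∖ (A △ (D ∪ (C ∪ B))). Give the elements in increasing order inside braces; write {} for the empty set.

{1, 2, 3, 4, 9, 11, 13}

A ∪ C = {1, 2, 3, 4, 6, 7, 8, 9, 10, 11, 12, 13, 14}
B ∪ (A ∪ C) = {1, 2, 3, 4, 5, 6, 7, 8, 9, 10, 11, 12, 13, 14, 15}
C ∪ B = {1, 2, 3, 4, 5, 6, 7, 9, 11, 12, 13, 14, 15}
D ∪ (C ∪ B) = {1, 2, 3, 4, 5, 6, 7, 9, 11, 12, 13, 14, 15}
A △ (D ∪ (C ∪ B)) = {5, 6, 7, 8, 10, 12, 14, 15}
(B ∪ (A ∪ C)) ∖ (A △ (D ∪ (C ∪ B))) = {1, 2, 3, 4, 9, 11, 13}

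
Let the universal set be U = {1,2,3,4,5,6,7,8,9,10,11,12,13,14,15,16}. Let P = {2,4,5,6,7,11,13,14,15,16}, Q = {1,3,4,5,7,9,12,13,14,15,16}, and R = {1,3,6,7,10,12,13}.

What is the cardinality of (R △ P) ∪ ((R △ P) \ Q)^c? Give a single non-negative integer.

R △ P = {1,2,3,4,5,10,11,12,14,15,16}
(R △ P) \ Q = {2,10,11}
((R △ P) \ Q)^c = {1,3,4,5,6,7,8,9,12,13,14,15,16}
(R △ P) ∪ ((R △ P) \ Q)^c = {1,2,3,4,5,6,7,8,9,10,11,12,13,14,15,16}
|(R △ P) ∪ ((R △ P) \ Q)^c| = 16

16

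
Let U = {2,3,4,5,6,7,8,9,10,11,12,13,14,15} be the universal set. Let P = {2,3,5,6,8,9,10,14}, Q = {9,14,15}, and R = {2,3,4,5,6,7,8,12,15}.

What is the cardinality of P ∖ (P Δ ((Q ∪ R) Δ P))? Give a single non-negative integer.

Q ∪ R = {2,3,4,5,6,7,8,9,12,14,15}
(Q ∪ R) Δ P = {4,7,10,12,15}
P Δ ((Q ∪ R) Δ P) = {2,3,4,5,6,7,8,9,12,14,15}
P ∖ (P Δ ((Q ∪ R) Δ P)) = {10}
|P ∖ (P Δ ((Q ∪ R) Δ P))| = 1

1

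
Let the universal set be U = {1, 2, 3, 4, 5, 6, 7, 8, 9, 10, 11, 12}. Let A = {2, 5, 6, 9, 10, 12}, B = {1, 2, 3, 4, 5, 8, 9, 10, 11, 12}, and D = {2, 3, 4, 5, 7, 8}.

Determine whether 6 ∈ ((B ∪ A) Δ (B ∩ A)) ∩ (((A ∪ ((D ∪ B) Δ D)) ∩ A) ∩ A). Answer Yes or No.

6 ∉ B and 6 ∈ A, so 6 ∈ B ∪ A
6 ∉ B and 6 ∈ A, so 6 ∉ B ∩ A
6 ∈ (B ∪ A) and 6 ∉ (B ∩ A), so 6 ∈ (B ∪ A) Δ (B ∩ A)
6 ∉ D and 6 ∉ B, so 6 ∉ D ∪ B
6 ∉ (D ∪ B) and 6 ∉ D, so 6 ∉ (D ∪ B) Δ D
6 ∈ A and 6 ∉ ((D ∪ B) Δ D), so 6 ∈ A ∪ ((D ∪ B) Δ D)
6 ∈ (A ∪ ((D ∪ B) Δ D)) and 6 ∈ A, so 6 ∈ (A ∪ ((D ∪ B) Δ D)) ∩ A
6 ∈ ((A ∪ ((D ∪ B) Δ D)) ∩ A) and 6 ∈ A, so 6 ∈ ((A ∪ ((D ∪ B) Δ D)) ∩ A) ∩ A
6 ∈ ((B ∪ A) Δ (B ∩ A)) and 6 ∈ (((A ∪ ((D ∪ B) Δ D)) ∩ A) ∩ A), so 6 ∈ ((B ∪ A) Δ (B ∩ A)) ∩ (((A ∪ ((D ∪ B) Δ D)) ∩ A) ∩ A)

Yes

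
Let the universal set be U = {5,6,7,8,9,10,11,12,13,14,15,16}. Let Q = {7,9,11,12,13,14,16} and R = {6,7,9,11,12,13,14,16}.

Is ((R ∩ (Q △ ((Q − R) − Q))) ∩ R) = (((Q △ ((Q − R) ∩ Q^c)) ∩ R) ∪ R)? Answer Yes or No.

Q − R = {}
(Q − R) − Q = {}
Q △ ((Q − R) − Q) = {7,9,11,12,13,14,16}
R ∩ (Q △ ((Q − R) − Q)) = {7,9,11,12,13,14,16}
(R ∩ (Q △ ((Q − R) − Q))) ∩ R = {7,9,11,12,13,14,16}
Q^c = {5,6,8,10,15}
(Q − R) ∩ Q^c = {}
Q △ ((Q − R) ∩ Q^c) = {7,9,11,12,13,14,16}
(Q △ ((Q − R) ∩ Q^c)) ∩ R = {7,9,11,12,13,14,16}
((Q △ ((Q − R) ∩ Q^c)) ∩ R) ∪ R = {6,7,9,11,12,13,14,16}
6 ∈ ((Q △ ((Q − R) ∩ Q^c)) ∩ R) ∪ R but 6 ∉ (R ∩ (Q △ ((Q − R) − Q))) ∩ R, so they differ.

No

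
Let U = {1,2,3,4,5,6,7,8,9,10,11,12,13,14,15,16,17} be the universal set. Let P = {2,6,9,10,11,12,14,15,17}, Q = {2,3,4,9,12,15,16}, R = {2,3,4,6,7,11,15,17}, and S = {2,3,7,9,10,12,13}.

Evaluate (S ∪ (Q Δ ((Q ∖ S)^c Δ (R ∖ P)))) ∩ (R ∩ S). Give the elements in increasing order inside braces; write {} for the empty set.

{2,3,7}

Q ∖ S = {4,15,16}
(Q ∖ S)^c = {1,2,3,5,6,7,8,9,10,11,12,13,14,17}
R ∖ P = {3,4,7}
(Q ∖ S)^c Δ (R ∖ P) = {1,2,4,5,6,8,9,10,11,12,13,14,17}
Q Δ ((Q ∖ S)^c Δ (R ∖ P)) = {1,3,5,6,8,10,11,13,14,15,16,17}
S ∪ (Q Δ ((Q ∖ S)^c Δ (R ∖ P))) = {1,2,3,5,6,7,8,9,10,11,12,13,14,15,16,17}
R ∩ S = {2,3,7}
(S ∪ (Q Δ ((Q ∖ S)^c Δ (R ∖ P)))) ∩ (R ∩ S) = {2,3,7}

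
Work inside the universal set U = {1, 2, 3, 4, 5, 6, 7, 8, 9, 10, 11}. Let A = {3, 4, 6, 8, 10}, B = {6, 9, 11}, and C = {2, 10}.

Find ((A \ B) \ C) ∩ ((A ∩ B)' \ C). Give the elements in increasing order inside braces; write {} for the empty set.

A \ B = {3, 4, 8, 10}
(A \ B) \ C = {3, 4, 8}
A ∩ B = {6}
(A ∩ B)' = {1, 2, 3, 4, 5, 7, 8, 9, 10, 11}
(A ∩ B)' \ C = {1, 3, 4, 5, 7, 8, 9, 11}
((A \ B) \ C) ∩ ((A ∩ B)' \ C) = {3, 4, 8}

{3, 4, 8}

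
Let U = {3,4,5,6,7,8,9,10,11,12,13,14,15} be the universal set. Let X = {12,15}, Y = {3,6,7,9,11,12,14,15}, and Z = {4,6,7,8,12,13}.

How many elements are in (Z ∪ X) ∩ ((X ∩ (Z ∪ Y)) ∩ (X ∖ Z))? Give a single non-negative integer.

Z ∪ X = {4,6,7,8,12,13,15}
Z ∪ Y = {3,4,6,7,8,9,11,12,13,14,15}
X ∩ (Z ∪ Y) = {12,15}
X ∖ Z = {15}
(X ∩ (Z ∪ Y)) ∩ (X ∖ Z) = {15}
(Z ∪ X) ∩ ((X ∩ (Z ∪ Y)) ∩ (X ∖ Z)) = {15}
|(Z ∪ X) ∩ ((X ∩ (Z ∪ Y)) ∩ (X ∖ Z))| = 1

1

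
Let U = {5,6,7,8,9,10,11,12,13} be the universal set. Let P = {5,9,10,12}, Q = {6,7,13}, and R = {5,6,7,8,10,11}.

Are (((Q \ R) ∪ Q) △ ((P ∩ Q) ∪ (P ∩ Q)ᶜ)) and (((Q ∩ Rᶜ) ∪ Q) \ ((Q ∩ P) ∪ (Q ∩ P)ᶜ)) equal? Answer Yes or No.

Q \ R = {13}
(Q \ R) ∪ Q = {6,7,13}
P ∩ Q = {}
(P ∩ Q)ᶜ = {5,6,7,8,9,10,11,12,13}
(P ∩ Q) ∪ (P ∩ Q)ᶜ = {5,6,7,8,9,10,11,12,13}
((Q \ R) ∪ Q) △ ((P ∩ Q) ∪ (P ∩ Q)ᶜ) = {5,8,9,10,11,12}
Rᶜ = {9,12,13}
Q ∩ Rᶜ = {13}
(Q ∩ Rᶜ) ∪ Q = {6,7,13}
Q ∩ P = {}
(Q ∩ P)ᶜ = {5,6,7,8,9,10,11,12,13}
(Q ∩ P) ∪ (Q ∩ P)ᶜ = {5,6,7,8,9,10,11,12,13}
((Q ∩ Rᶜ) ∪ Q) \ ((Q ∩ P) ∪ (Q ∩ P)ᶜ) = {}
5 ∈ ((Q \ R) ∪ Q) △ ((P ∩ Q) ∪ (P ∩ Q)ᶜ) but 5 ∉ ((Q ∩ Rᶜ) ∪ Q) \ ((Q ∩ P) ∪ (Q ∩ P)ᶜ), so they differ.

No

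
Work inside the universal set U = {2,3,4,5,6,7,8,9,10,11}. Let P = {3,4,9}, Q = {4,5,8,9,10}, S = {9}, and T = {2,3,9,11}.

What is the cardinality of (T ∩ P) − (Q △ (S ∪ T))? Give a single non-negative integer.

1

T ∩ P = {3,9}
S ∪ T = {2,3,9,11}
Q △ (S ∪ T) = {2,3,4,5,8,10,11}
(T ∩ P) − (Q △ (S ∪ T)) = {9}
|(T ∩ P) − (Q △ (S ∪ T))| = 1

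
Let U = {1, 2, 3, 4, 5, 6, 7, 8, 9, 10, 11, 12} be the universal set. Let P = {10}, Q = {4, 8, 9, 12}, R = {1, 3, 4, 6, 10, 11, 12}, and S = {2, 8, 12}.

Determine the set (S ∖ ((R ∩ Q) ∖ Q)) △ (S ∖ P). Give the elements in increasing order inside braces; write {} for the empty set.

R ∩ Q = {4, 12}
(R ∩ Q) ∖ Q = {}
S ∖ ((R ∩ Q) ∖ Q) = {2, 8, 12}
S ∖ P = {2, 8, 12}
(S ∖ ((R ∩ Q) ∖ Q)) △ (S ∖ P) = {}

{}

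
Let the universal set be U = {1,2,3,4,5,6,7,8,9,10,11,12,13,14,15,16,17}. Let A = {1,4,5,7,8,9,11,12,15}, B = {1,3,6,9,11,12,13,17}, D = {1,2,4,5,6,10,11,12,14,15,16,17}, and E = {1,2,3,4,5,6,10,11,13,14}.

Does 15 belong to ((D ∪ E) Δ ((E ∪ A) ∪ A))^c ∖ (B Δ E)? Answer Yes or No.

15 ∈ D and 15 ∉ E, so 15 ∈ D ∪ E
15 ∉ E and 15 ∈ A, so 15 ∈ E ∪ A
15 ∈ (E ∪ A) and 15 ∈ A, so 15 ∈ (E ∪ A) ∪ A
15 ∈ (D ∪ E) and 15 ∈ ((E ∪ A) ∪ A), so 15 ∉ (D ∪ E) Δ ((E ∪ A) ∪ A)
15 ∈ ((D ∪ E) Δ ((E ∪ A) ∪ A))^c since 15 ∉ ((D ∪ E) Δ ((E ∪ A) ∪ A))
15 ∉ B and 15 ∉ E, so 15 ∉ B Δ E
15 ∈ ((D ∪ E) Δ ((E ∪ A) ∪ A))^c and 15 ∉ (B Δ E), so 15 ∈ ((D ∪ E) Δ ((E ∪ A) ∪ A))^c ∖ (B Δ E)

Yes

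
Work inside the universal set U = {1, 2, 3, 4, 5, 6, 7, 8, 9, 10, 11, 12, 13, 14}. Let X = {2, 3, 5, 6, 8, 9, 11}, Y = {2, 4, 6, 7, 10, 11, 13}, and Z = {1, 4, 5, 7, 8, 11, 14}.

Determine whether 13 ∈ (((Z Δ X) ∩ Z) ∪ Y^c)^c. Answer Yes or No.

13 ∉ Z and 13 ∉ X, so 13 ∉ Z Δ X
13 ∉ (Z Δ X) and 13 ∉ Z, so 13 ∉ (Z Δ X) ∩ Z
13 ∈ Y, so 13 ∉ Y^c
13 ∉ ((Z Δ X) ∩ Z) and 13 ∉ Y^c, so 13 ∉ ((Z Δ X) ∩ Z) ∪ Y^c
13 ∈ (((Z Δ X) ∩ Z) ∪ Y^c)^c since 13 ∉ (((Z Δ X) ∩ Z) ∪ Y^c)

Yes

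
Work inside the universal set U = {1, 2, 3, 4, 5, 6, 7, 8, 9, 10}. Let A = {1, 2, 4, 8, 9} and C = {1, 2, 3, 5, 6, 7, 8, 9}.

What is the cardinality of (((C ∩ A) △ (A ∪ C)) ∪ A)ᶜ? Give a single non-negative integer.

1

C ∩ A = {1, 2, 8, 9}
A ∪ C = {1, 2, 3, 4, 5, 6, 7, 8, 9}
(C ∩ A) △ (A ∪ C) = {3, 4, 5, 6, 7}
((C ∩ A) △ (A ∪ C)) ∪ A = {1, 2, 3, 4, 5, 6, 7, 8, 9}
(((C ∩ A) △ (A ∪ C)) ∪ A)ᶜ = {10}
|(((C ∩ A) △ (A ∪ C)) ∪ A)ᶜ| = 1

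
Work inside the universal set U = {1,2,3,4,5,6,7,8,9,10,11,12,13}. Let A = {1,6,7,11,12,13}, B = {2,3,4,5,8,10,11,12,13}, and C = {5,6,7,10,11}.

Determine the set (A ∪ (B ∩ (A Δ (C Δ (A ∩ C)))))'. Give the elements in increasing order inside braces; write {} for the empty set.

A ∩ C = {6,7,11}
C Δ (A ∩ C) = {5,10}
A Δ (C Δ (A ∩ C)) = {1,5,6,7,10,11,12,13}
B ∩ (A Δ (C Δ (A ∩ C))) = {5,10,11,12,13}
A ∪ (B ∩ (A Δ (C Δ (A ∩ C)))) = {1,5,6,7,10,11,12,13}
(A ∪ (B ∩ (A Δ (C Δ (A ∩ C)))))' = {2,3,4,8,9}

{2,3,4,8,9}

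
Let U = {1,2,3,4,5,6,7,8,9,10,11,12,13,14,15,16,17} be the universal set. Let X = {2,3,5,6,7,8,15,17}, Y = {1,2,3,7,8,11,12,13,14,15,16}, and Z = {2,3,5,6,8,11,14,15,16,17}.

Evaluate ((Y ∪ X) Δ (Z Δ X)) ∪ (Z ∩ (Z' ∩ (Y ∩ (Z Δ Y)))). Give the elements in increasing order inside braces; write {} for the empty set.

Y ∪ X = {1,2,3,5,6,7,8,11,12,13,14,15,16,17}
Z Δ X = {7,11,14,16}
(Y ∪ X) Δ (Z Δ X) = {1,2,3,5,6,8,12,13,15,17}
Z' = {1,4,7,9,10,12,13}
Z Δ Y = {1,5,6,7,12,13,17}
Y ∩ (Z Δ Y) = {1,7,12,13}
Z' ∩ (Y ∩ (Z Δ Y)) = {1,7,12,13}
Z ∩ (Z' ∩ (Y ∩ (Z Δ Y))) = {}
((Y ∪ X) Δ (Z Δ X)) ∪ (Z ∩ (Z' ∩ (Y ∩ (Z Δ Y)))) = {1,2,3,5,6,8,12,13,15,17}

{1,2,3,5,6,8,12,13,15,17}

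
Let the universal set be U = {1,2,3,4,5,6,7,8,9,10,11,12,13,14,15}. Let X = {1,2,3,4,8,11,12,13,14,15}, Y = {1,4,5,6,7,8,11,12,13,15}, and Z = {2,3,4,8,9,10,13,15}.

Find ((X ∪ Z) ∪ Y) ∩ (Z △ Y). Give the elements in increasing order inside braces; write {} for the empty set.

X ∪ Z = {1,2,3,4,8,9,10,11,12,13,14,15}
(X ∪ Z) ∪ Y = {1,2,3,4,5,6,7,8,9,10,11,12,13,14,15}
Z △ Y = {1,2,3,5,6,7,9,10,11,12}
((X ∪ Z) ∪ Y) ∩ (Z △ Y) = {1,2,3,5,6,7,9,10,11,12}

{1,2,3,5,6,7,9,10,11,12}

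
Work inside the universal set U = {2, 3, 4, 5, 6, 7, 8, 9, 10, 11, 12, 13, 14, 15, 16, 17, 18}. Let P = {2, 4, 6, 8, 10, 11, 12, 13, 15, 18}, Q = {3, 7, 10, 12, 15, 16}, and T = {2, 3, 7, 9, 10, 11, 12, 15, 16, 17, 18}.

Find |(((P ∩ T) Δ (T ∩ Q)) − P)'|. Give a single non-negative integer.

P ∩ T = {2, 10, 11, 12, 15, 18}
T ∩ Q = {3, 7, 10, 12, 15, 16}
(P ∩ T) Δ (T ∩ Q) = {2, 3, 7, 11, 16, 18}
((P ∩ T) Δ (T ∩ Q)) − P = {3, 7, 16}
(((P ∩ T) Δ (T ∩ Q)) − P)' = {2, 4, 5, 6, 8, 9, 10, 11, 12, 13, 14, 15, 17, 18}
|(((P ∩ T) Δ (T ∩ Q)) − P)'| = 14

14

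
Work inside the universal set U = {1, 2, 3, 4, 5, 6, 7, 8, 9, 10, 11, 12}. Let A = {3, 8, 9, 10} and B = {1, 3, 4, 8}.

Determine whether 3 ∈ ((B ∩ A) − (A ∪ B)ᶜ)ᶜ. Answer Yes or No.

3 ∈ B and 3 ∈ A, so 3 ∈ B ∩ A
3 ∈ A and 3 ∈ B, so 3 ∈ A ∪ B
3 ∉ (A ∪ B)ᶜ since 3 ∈ (A ∪ B)
3 ∈ (B ∩ A) and 3 ∉ (A ∪ B)ᶜ, so 3 ∈ (B ∩ A) − (A ∪ B)ᶜ
3 ∉ ((B ∩ A) − (A ∪ B)ᶜ)ᶜ since 3 ∈ ((B ∩ A) − (A ∪ B)ᶜ)

No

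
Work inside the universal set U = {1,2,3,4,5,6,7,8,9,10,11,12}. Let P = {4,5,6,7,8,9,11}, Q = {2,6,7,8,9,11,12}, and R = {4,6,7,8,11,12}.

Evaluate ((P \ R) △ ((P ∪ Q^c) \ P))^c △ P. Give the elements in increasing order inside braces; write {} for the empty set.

{2,5,9,12}

P \ R = {5,9}
Q^c = {1,3,4,5,10}
P ∪ Q^c = {1,3,4,5,6,7,8,9,10,11}
(P ∪ Q^c) \ P = {1,3,10}
(P \ R) △ ((P ∪ Q^c) \ P) = {1,3,5,9,10}
((P \ R) △ ((P ∪ Q^c) \ P))^c = {2,4,6,7,8,11,12}
((P \ R) △ ((P ∪ Q^c) \ P))^c △ P = {2,5,9,12}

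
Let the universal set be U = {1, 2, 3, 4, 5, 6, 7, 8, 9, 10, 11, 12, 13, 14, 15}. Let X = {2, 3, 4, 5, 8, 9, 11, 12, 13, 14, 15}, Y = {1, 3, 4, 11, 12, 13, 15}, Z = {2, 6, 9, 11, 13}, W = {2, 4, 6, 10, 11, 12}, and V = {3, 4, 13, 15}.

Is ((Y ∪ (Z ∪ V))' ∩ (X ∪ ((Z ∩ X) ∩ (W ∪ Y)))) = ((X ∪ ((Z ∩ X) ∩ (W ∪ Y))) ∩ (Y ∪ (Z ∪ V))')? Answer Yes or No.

Yes

Z ∪ V = {2, 3, 4, 6, 9, 11, 13, 15}
Y ∪ (Z ∪ V) = {1, 2, 3, 4, 6, 9, 11, 12, 13, 15}
(Y ∪ (Z ∪ V))' = {5, 7, 8, 10, 14}
Z ∩ X = {2, 9, 11, 13}
W ∪ Y = {1, 2, 3, 4, 6, 10, 11, 12, 13, 15}
(Z ∩ X) ∩ (W ∪ Y) = {2, 11, 13}
X ∪ ((Z ∩ X) ∩ (W ∪ Y)) = {2, 3, 4, 5, 8, 9, 11, 12, 13, 14, 15}
(Y ∪ (Z ∪ V))' ∩ (X ∪ ((Z ∩ X) ∩ (W ∪ Y))) = {5, 8, 14}
(X ∪ ((Z ∩ X) ∩ (W ∪ Y))) ∩ (Y ∪ (Z ∪ V))' = {5, 8, 14}
Both equal {5, 8, 14}, so (Y ∪ (Z ∪ V))' ∩ (X ∪ ((Z ∩ X) ∩ (W ∪ Y))) = (X ∪ ((Z ∩ X) ∩ (W ∪ Y))) ∩ (Y ∪ (Z ∪ V))'.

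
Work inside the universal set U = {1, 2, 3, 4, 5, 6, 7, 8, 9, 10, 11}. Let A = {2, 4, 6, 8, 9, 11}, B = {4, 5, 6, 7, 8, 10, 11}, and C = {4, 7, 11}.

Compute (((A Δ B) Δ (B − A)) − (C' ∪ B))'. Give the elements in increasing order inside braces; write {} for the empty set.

{1, 2, 3, 4, 5, 6, 7, 8, 9, 10, 11}

A Δ B = {2, 5, 7, 9, 10}
B − A = {5, 7, 10}
(A Δ B) Δ (B − A) = {2, 9}
C' = {1, 2, 3, 5, 6, 8, 9, 10}
C' ∪ B = {1, 2, 3, 4, 5, 6, 7, 8, 9, 10, 11}
((A Δ B) Δ (B − A)) − (C' ∪ B) = {}
(((A Δ B) Δ (B − A)) − (C' ∪ B))' = {1, 2, 3, 4, 5, 6, 7, 8, 9, 10, 11}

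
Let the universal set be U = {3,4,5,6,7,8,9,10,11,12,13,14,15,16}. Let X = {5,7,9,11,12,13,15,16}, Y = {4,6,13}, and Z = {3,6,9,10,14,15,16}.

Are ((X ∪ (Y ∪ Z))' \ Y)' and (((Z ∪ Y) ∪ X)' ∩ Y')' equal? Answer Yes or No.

Y ∪ Z = {3,4,6,9,10,13,14,15,16}
X ∪ (Y ∪ Z) = {3,4,5,6,7,9,10,11,12,13,14,15,16}
(X ∪ (Y ∪ Z))' = {8}
(X ∪ (Y ∪ Z))' \ Y = {8}
((X ∪ (Y ∪ Z))' \ Y)' = {3,4,5,6,7,9,10,11,12,13,14,15,16}
Z ∪ Y = {3,4,6,9,10,13,14,15,16}
(Z ∪ Y) ∪ X = {3,4,5,6,7,9,10,11,12,13,14,15,16}
((Z ∪ Y) ∪ X)' = {8}
Y' = {3,5,7,8,9,10,11,12,14,15,16}
((Z ∪ Y) ∪ X)' ∩ Y' = {8}
(((Z ∪ Y) ∪ X)' ∩ Y')' = {3,4,5,6,7,9,10,11,12,13,14,15,16}
Both equal {3,4,5,6,7,9,10,11,12,13,14,15,16}, so ((X ∪ (Y ∪ Z))' \ Y)' = (((Z ∪ Y) ∪ X)' ∩ Y')'.

Yes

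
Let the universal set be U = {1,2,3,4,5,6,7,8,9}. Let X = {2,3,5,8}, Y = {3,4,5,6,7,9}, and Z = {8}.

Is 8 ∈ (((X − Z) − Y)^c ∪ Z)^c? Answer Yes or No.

8 ∈ X and 8 ∈ Z, so 8 ∉ X − Z
8 ∉ (X − Z) and 8 ∉ Y, so 8 ∉ (X − Z) − Y
8 ∈ ((X − Z) − Y)^c since 8 ∉ ((X − Z) − Y)
8 ∈ ((X − Z) − Y)^c and 8 ∈ Z, so 8 ∈ ((X − Z) − Y)^c ∪ Z
8 ∉ (((X − Z) − Y)^c ∪ Z)^c since 8 ∈ (((X − Z) − Y)^c ∪ Z)

No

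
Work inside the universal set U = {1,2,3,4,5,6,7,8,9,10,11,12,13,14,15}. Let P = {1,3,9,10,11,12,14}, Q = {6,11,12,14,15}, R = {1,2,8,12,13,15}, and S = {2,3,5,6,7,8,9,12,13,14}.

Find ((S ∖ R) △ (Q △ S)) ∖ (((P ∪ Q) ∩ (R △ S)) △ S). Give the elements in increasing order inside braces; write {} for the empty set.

{6,11,14}

S ∖ R = {3,5,6,7,9,14}
Q △ S = {2,3,5,7,8,9,11,13,15}
(S ∖ R) △ (Q △ S) = {2,6,8,11,13,14,15}
P ∪ Q = {1,3,6,9,10,11,12,14,15}
R △ S = {1,3,5,6,7,9,14,15}
(P ∪ Q) ∩ (R △ S) = {1,3,6,9,14,15}
((P ∪ Q) ∩ (R △ S)) △ S = {1,2,5,7,8,12,13,15}
((S ∖ R) △ (Q △ S)) ∖ (((P ∪ Q) ∩ (R △ S)) △ S) = {6,11,14}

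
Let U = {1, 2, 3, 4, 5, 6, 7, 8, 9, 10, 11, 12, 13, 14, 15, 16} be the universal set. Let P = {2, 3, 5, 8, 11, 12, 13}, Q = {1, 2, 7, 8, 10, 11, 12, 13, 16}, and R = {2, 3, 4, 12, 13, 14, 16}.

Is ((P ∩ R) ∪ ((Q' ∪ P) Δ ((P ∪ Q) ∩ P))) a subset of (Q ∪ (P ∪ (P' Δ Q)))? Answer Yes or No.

Yes

P ∩ R = {2, 3, 12, 13}
Q' = {3, 4, 5, 6, 9, 14, 15}
Q' ∪ P = {2, 3, 4, 5, 6, 8, 9, 11, 12, 13, 14, 15}
P ∪ Q = {1, 2, 3, 5, 7, 8, 10, 11, 12, 13, 16}
(P ∪ Q) ∩ P = {2, 3, 5, 8, 11, 12, 13}
(Q' ∪ P) Δ ((P ∪ Q) ∩ P) = {4, 6, 9, 14, 15}
(P ∩ R) ∪ ((Q' ∪ P) Δ ((P ∪ Q) ∩ P)) = {2, 3, 4, 6, 9, 12, 13, 14, 15}
P' = {1, 4, 6, 7, 9, 10, 14, 15, 16}
P' Δ Q = {2, 4, 6, 8, 9, 11, 12, 13, 14, 15}
P ∪ (P' Δ Q) = {2, 3, 4, 5, 6, 8, 9, 11, 12, 13, 14, 15}
Q ∪ (P ∪ (P' Δ Q)) = {1, 2, 3, 4, 5, 6, 7, 8, 9, 10, 11, 12, 13, 14, 15, 16}
Every element of {2, 3, 4, 6, 9, 12, 13, 14, 15} is in {1, 2, 3, 4, 5, 6, 7, 8, 9, 10, 11, 12, 13, 14, 15, 16}, so (P ∩ R) ∪ ((Q' ∪ P) Δ ((P ∪ Q) ∩ P)) ⊆ Q ∪ (P ∪ (P' Δ Q)).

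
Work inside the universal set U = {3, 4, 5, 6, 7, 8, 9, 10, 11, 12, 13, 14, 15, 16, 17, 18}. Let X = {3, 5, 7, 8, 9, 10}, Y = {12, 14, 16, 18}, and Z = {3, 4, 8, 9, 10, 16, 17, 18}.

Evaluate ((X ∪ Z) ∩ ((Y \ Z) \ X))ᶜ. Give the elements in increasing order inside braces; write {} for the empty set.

{3, 4, 5, 6, 7, 8, 9, 10, 11, 12, 13, 14, 15, 16, 17, 18}

X ∪ Z = {3, 4, 5, 7, 8, 9, 10, 16, 17, 18}
Y \ Z = {12, 14}
(Y \ Z) \ X = {12, 14}
(X ∪ Z) ∩ ((Y \ Z) \ X) = {}
((X ∪ Z) ∩ ((Y \ Z) \ X))ᶜ = {3, 4, 5, 6, 7, 8, 9, 10, 11, 12, 13, 14, 15, 16, 17, 18}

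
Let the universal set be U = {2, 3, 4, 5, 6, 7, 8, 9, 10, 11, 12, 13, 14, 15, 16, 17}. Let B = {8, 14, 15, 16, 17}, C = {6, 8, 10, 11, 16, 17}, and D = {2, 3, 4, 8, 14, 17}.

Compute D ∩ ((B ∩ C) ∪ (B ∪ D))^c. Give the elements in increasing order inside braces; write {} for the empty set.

B ∩ C = {8, 16, 17}
B ∪ D = {2, 3, 4, 8, 14, 15, 16, 17}
(B ∩ C) ∪ (B ∪ D) = {2, 3, 4, 8, 14, 15, 16, 17}
((B ∩ C) ∪ (B ∪ D))^c = {5, 6, 7, 9, 10, 11, 12, 13}
D ∩ ((B ∩ C) ∪ (B ∪ D))^c = {}

{}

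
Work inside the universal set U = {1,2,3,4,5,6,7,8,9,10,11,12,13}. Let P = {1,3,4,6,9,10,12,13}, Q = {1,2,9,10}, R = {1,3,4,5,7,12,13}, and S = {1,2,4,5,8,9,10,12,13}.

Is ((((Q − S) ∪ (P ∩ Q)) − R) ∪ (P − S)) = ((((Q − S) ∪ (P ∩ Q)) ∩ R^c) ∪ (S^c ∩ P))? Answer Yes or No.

Q − S = {}
P ∩ Q = {1,9,10}
(Q − S) ∪ (P ∩ Q) = {1,9,10}
((Q − S) ∪ (P ∩ Q)) − R = {9,10}
P − S = {3,6}
(((Q − S) ∪ (P ∩ Q)) − R) ∪ (P − S) = {3,6,9,10}
R^c = {2,6,8,9,10,11}
((Q − S) ∪ (P ∩ Q)) ∩ R^c = {9,10}
S^c = {3,6,7,11}
S^c ∩ P = {3,6}
(((Q − S) ∪ (P ∩ Q)) ∩ R^c) ∪ (S^c ∩ P) = {3,6,9,10}
Both equal {3,6,9,10}, so (((Q − S) ∪ (P ∩ Q)) − R) ∪ (P − S) = (((Q − S) ∪ (P ∩ Q)) ∩ R^c) ∪ (S^c ∩ P).

Yes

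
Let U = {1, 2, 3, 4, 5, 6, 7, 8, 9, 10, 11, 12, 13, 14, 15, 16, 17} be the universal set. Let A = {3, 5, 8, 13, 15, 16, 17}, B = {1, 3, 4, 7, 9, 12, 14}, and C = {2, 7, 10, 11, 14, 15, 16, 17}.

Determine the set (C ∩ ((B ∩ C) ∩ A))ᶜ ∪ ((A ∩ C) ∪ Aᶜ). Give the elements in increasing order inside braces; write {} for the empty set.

B ∩ C = {7, 14}
(B ∩ C) ∩ A = {}
C ∩ ((B ∩ C) ∩ A) = {}
(C ∩ ((B ∩ C) ∩ A))ᶜ = {1, 2, 3, 4, 5, 6, 7, 8, 9, 10, 11, 12, 13, 14, 15, 16, 17}
A ∩ C = {15, 16, 17}
Aᶜ = {1, 2, 4, 6, 7, 9, 10, 11, 12, 14}
(A ∩ C) ∪ Aᶜ = {1, 2, 4, 6, 7, 9, 10, 11, 12, 14, 15, 16, 17}
(C ∩ ((B ∩ C) ∩ A))ᶜ ∪ ((A ∩ C) ∪ Aᶜ) = {1, 2, 3, 4, 5, 6, 7, 8, 9, 10, 11, 12, 13, 14, 15, 16, 17}

{1, 2, 3, 4, 5, 6, 7, 8, 9, 10, 11, 12, 13, 14, 15, 16, 17}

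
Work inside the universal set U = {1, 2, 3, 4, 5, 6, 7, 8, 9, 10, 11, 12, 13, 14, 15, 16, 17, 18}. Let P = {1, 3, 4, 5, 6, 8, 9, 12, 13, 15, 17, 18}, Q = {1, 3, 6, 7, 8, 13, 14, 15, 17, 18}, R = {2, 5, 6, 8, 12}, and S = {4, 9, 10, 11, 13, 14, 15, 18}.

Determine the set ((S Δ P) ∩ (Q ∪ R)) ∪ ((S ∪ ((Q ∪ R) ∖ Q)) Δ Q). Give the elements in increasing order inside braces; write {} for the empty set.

{1, 2, 3, 4, 5, 6, 7, 8, 9, 10, 11, 12, 14, 17}

S Δ P = {1, 3, 5, 6, 8, 10, 11, 12, 14, 17}
Q ∪ R = {1, 2, 3, 5, 6, 7, 8, 12, 13, 14, 15, 17, 18}
(S Δ P) ∩ (Q ∪ R) = {1, 3, 5, 6, 8, 12, 14, 17}
(Q ∪ R) ∖ Q = {2, 5, 12}
S ∪ ((Q ∪ R) ∖ Q) = {2, 4, 5, 9, 10, 11, 12, 13, 14, 15, 18}
(S ∪ ((Q ∪ R) ∖ Q)) Δ Q = {1, 2, 3, 4, 5, 6, 7, 8, 9, 10, 11, 12, 17}
((S Δ P) ∩ (Q ∪ R)) ∪ ((S ∪ ((Q ∪ R) ∖ Q)) Δ Q) = {1, 2, 3, 4, 5, 6, 7, 8, 9, 10, 11, 12, 14, 17}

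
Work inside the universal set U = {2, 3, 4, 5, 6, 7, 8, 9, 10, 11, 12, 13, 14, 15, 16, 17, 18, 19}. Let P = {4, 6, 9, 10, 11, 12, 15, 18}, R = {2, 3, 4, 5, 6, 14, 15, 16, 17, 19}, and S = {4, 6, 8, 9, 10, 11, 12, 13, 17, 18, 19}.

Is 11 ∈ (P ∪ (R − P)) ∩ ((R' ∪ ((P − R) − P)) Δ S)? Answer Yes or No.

No

11 ∉ R and 11 ∈ P, so 11 ∉ R − P
11 ∈ P and 11 ∉ (R − P), so 11 ∈ P ∪ (R − P)
11 ∉ R, so 11 ∈ R'
11 ∈ P and 11 ∉ R, so 11 ∈ P − R
11 ∈ (P − R) and 11 ∈ P, so 11 ∉ (P − R) − P
11 ∈ R' and 11 ∉ ((P − R) − P), so 11 ∈ R' ∪ ((P − R) − P)
11 ∈ (R' ∪ ((P − R) − P)) and 11 ∈ S, so 11 ∉ (R' ∪ ((P − R) − P)) Δ S
11 ∈ (P ∪ (R − P)) and 11 ∉ ((R' ∪ ((P − R) − P)) Δ S), so 11 ∉ (P ∪ (R − P)) ∩ ((R' ∪ ((P − R) − P)) Δ S)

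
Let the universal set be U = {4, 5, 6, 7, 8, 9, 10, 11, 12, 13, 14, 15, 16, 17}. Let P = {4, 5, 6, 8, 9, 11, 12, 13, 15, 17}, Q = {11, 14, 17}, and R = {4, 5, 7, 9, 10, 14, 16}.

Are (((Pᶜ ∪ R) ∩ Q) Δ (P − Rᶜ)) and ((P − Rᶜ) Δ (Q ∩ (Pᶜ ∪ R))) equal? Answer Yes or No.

Yes

Pᶜ = {7, 10, 14, 16}
Pᶜ ∪ R = {4, 5, 7, 9, 10, 14, 16}
(Pᶜ ∪ R) ∩ Q = {14}
Rᶜ = {6, 8, 11, 12, 13, 15, 17}
P − Rᶜ = {4, 5, 9}
((Pᶜ ∪ R) ∩ Q) Δ (P − Rᶜ) = {4, 5, 9, 14}
Q ∩ (Pᶜ ∪ R) = {14}
(P − Rᶜ) Δ (Q ∩ (Pᶜ ∪ R)) = {4, 5, 9, 14}
Both equal {4, 5, 9, 14}, so ((Pᶜ ∪ R) ∩ Q) Δ (P − Rᶜ) = (P − Rᶜ) Δ (Q ∩ (Pᶜ ∪ R)).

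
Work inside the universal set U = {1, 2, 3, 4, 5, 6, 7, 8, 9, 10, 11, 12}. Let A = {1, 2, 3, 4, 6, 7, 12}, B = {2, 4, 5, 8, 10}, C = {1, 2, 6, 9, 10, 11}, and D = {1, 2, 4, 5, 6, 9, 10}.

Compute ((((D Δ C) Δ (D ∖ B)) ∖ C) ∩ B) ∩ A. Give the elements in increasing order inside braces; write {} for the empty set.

D Δ C = {4, 5, 11}
D ∖ B = {1, 6, 9}
(D Δ C) Δ (D ∖ B) = {1, 4, 5, 6, 9, 11}
((D Δ C) Δ (D ∖ B)) ∖ C = {4, 5}
(((D Δ C) Δ (D ∖ B)) ∖ C) ∩ B = {4, 5}
((((D Δ C) Δ (D ∖ B)) ∖ C) ∩ B) ∩ A = {4}

{4}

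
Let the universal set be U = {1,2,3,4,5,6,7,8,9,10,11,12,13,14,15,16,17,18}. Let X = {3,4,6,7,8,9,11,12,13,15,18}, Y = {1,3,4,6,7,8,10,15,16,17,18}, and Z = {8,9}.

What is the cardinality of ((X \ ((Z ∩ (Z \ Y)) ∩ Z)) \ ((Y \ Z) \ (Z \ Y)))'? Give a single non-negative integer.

14

Z \ Y = {9}
Z ∩ (Z \ Y) = {9}
(Z ∩ (Z \ Y)) ∩ Z = {9}
X \ ((Z ∩ (Z \ Y)) ∩ Z) = {3,4,6,7,8,11,12,13,15,18}
Y \ Z = {1,3,4,6,7,10,15,16,17,18}
(Y \ Z) \ (Z \ Y) = {1,3,4,6,7,10,15,16,17,18}
(X \ ((Z ∩ (Z \ Y)) ∩ Z)) \ ((Y \ Z) \ (Z \ Y)) = {8,11,12,13}
((X \ ((Z ∩ (Z \ Y)) ∩ Z)) \ ((Y \ Z) \ (Z \ Y)))' = {1,2,3,4,5,6,7,9,10,14,15,16,17,18}
|((X \ ((Z ∩ (Z \ Y)) ∩ Z)) \ ((Y \ Z) \ (Z \ Y)))'| = 14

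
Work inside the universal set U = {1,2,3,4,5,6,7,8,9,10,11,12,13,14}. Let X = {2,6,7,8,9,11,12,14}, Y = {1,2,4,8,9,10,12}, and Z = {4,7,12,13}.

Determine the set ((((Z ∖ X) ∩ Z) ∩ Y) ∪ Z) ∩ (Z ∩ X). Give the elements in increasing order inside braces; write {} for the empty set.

Z ∖ X = {4,13}
(Z ∖ X) ∩ Z = {4,13}
((Z ∖ X) ∩ Z) ∩ Y = {4}
(((Z ∖ X) ∩ Z) ∩ Y) ∪ Z = {4,7,12,13}
Z ∩ X = {7,12}
((((Z ∖ X) ∩ Z) ∩ Y) ∪ Z) ∩ (Z ∩ X) = {7,12}

{7,12}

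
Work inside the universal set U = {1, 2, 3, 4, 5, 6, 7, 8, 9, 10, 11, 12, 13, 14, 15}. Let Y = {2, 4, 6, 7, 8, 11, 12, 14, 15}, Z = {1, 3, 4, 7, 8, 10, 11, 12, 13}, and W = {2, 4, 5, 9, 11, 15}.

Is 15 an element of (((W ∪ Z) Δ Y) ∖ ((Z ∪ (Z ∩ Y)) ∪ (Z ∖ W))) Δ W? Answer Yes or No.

Yes

15 ∈ W and 15 ∉ Z, so 15 ∈ W ∪ Z
15 ∈ (W ∪ Z) and 15 ∈ Y, so 15 ∉ (W ∪ Z) Δ Y
15 ∉ Z and 15 ∈ Y, so 15 ∉ Z ∩ Y
15 ∉ Z and 15 ∉ (Z ∩ Y), so 15 ∉ Z ∪ (Z ∩ Y)
15 ∉ Z and 15 ∈ W, so 15 ∉ Z ∖ W
15 ∉ (Z ∪ (Z ∩ Y)) and 15 ∉ (Z ∖ W), so 15 ∉ (Z ∪ (Z ∩ Y)) ∪ (Z ∖ W)
15 ∉ ((W ∪ Z) Δ Y) and 15 ∉ ((Z ∪ (Z ∩ Y)) ∪ (Z ∖ W)), so 15 ∉ ((W ∪ Z) Δ Y) ∖ ((Z ∪ (Z ∩ Y)) ∪ (Z ∖ W))
15 ∉ (((W ∪ Z) Δ Y) ∖ ((Z ∪ (Z ∩ Y)) ∪ (Z ∖ W))) and 15 ∈ W, so 15 ∈ (((W ∪ Z) Δ Y) ∖ ((Z ∪ (Z ∩ Y)) ∪ (Z ∖ W))) Δ W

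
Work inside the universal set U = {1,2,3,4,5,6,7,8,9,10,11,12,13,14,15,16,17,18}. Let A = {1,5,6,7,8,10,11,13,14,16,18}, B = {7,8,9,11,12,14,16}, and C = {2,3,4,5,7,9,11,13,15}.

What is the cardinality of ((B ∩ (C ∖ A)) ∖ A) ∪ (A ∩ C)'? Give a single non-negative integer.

C ∖ A = {2,3,4,9,15}
B ∩ (C ∖ A) = {9}
(B ∩ (C ∖ A)) ∖ A = {9}
A ∩ C = {5,7,11,13}
(A ∩ C)' = {1,2,3,4,6,8,9,10,12,14,15,16,17,18}
((B ∩ (C ∖ A)) ∖ A) ∪ (A ∩ C)' = {1,2,3,4,6,8,9,10,12,14,15,16,17,18}
|((B ∩ (C ∖ A)) ∖ A) ∪ (A ∩ C)'| = 14

14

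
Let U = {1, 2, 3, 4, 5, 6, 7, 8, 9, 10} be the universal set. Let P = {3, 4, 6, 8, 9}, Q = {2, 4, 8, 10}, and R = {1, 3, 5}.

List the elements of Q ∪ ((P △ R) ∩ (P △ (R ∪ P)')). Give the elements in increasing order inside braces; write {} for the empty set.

P △ R = {1, 4, 5, 6, 8, 9}
R ∪ P = {1, 3, 4, 5, 6, 8, 9}
(R ∪ P)' = {2, 7, 10}
P △ (R ∪ P)' = {2, 3, 4, 6, 7, 8, 9, 10}
(P △ R) ∩ (P △ (R ∪ P)') = {4, 6, 8, 9}
Q ∪ ((P △ R) ∩ (P △ (R ∪ P)')) = {2, 4, 6, 8, 9, 10}

{2, 4, 6, 8, 9, 10}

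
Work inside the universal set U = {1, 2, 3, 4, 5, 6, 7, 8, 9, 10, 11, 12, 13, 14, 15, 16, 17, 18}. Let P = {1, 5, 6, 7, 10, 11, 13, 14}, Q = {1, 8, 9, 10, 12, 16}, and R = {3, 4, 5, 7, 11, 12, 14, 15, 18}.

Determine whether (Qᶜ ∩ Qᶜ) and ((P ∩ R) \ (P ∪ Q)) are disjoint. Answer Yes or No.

Yes

Qᶜ = {2, 3, 4, 5, 6, 7, 11, 13, 14, 15, 17, 18}
Qᶜ ∩ Qᶜ = {2, 3, 4, 5, 6, 7, 11, 13, 14, 15, 17, 18}
P ∩ R = {5, 7, 11, 14}
P ∪ Q = {1, 5, 6, 7, 8, 9, 10, 11, 12, 13, 14, 16}
(P ∩ R) \ (P ∪ Q) = {}
{2, 3, 4, 5, 6, 7, 11, 13, 14, 15, 17, 18} and {} share no elements.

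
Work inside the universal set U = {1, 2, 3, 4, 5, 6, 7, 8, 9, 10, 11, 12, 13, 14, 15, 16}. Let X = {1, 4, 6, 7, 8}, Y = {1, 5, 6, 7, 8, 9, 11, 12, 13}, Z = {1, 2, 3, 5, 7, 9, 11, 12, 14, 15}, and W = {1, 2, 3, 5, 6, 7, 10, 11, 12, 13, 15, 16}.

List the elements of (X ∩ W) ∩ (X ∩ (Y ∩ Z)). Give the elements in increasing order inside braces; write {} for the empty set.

X ∩ W = {1, 6, 7}
Y ∩ Z = {1, 5, 7, 9, 11, 12}
X ∩ (Y ∩ Z) = {1, 7}
(X ∩ W) ∩ (X ∩ (Y ∩ Z)) = {1, 7}

{1, 7}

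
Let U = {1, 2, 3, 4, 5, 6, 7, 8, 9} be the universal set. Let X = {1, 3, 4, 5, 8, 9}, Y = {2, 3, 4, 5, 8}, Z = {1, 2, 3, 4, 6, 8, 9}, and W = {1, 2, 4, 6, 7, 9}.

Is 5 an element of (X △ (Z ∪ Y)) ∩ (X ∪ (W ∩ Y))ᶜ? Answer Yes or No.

5 ∉ Z and 5 ∈ Y, so 5 ∈ Z ∪ Y
5 ∈ X and 5 ∈ (Z ∪ Y), so 5 ∉ X △ (Z ∪ Y)
5 ∉ W and 5 ∈ Y, so 5 ∉ W ∩ Y
5 ∈ X and 5 ∉ (W ∩ Y), so 5 ∈ X ∪ (W ∩ Y)
5 ∉ (X ∪ (W ∩ Y))ᶜ since 5 ∈ (X ∪ (W ∩ Y))
5 ∉ (X △ (Z ∪ Y)) and 5 ∉ (X ∪ (W ∩ Y))ᶜ, so 5 ∉ (X △ (Z ∪ Y)) ∩ (X ∪ (W ∩ Y))ᶜ

No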